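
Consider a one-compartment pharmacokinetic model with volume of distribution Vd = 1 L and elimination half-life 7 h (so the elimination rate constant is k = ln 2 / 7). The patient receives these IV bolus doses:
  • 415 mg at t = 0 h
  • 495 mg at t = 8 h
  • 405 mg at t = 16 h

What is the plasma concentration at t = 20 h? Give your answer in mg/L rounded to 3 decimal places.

k = ln 2 / 7 = 0.09902 per h
Dose 1 (415 mg at t=0 h): 415·exp(−0.09902·20) = 57.275 mg/L
Dose 2 (495 mg at t=8 h): 495·exp(−0.09902·12) = 150.853 mg/L
Dose 3 (405 mg at t=16 h): 405·exp(−0.09902·4) = 272.545 mg/L
C(20) = 57.275 + 150.853 + 272.545 = 480.672 mg/L

480.672 mg/L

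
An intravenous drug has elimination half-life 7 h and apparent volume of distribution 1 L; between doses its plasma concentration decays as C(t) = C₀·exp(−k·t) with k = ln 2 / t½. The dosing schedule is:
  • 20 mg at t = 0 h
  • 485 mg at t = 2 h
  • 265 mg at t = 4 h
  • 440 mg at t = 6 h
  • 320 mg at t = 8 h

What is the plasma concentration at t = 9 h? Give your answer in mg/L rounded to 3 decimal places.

1028.973 mg/L

k = ln 2 / 7 = 0.09902 per h
Dose 1 (20 mg at t=0 h): 20·exp(−0.09902·9) = 8.203 mg/L
Dose 2 (485 mg at t=2 h): 485·exp(−0.09902·7) = 242.500 mg/L
Dose 3 (265 mg at t=4 h): 265·exp(−0.09902·5) = 161.519 mg/L
Dose 4 (440 mg at t=6 h): 440·exp(−0.09902·3) = 326.919 mg/L
Dose 5 (320 mg at t=8 h): 320·exp(−0.09902·1) = 289.832 mg/L
C(9) = 8.203 + 242.500 + 161.519 + 326.919 + 289.832 = 1028.973 mg/L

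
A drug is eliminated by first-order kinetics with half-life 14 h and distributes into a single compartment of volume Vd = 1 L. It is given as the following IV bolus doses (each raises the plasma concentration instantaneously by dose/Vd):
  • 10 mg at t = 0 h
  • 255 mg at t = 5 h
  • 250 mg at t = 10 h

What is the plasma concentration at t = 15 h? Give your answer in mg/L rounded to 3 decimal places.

355.360 mg/L

k = ln 2 / 14 = 0.04951 per h
Dose 1 (10 mg at t=0 h): 10·exp(−0.04951·15) = 4.758 mg/L
Dose 2 (255 mg at t=5 h): 255·exp(−0.04951·10) = 155.424 mg/L
Dose 3 (250 mg at t=10 h): 250·exp(−0.04951·5) = 195.177 mg/L
C(15) = 4.758 + 155.424 + 195.177 = 355.360 mg/L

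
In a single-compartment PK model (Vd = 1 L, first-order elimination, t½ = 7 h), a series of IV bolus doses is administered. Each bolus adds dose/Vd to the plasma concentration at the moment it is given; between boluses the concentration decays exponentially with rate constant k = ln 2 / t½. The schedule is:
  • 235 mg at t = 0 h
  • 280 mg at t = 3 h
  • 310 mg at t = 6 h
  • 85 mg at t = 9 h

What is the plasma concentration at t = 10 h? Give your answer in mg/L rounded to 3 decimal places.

512.903 mg/L

k = ln 2 / 7 = 0.09902 per h
Dose 1 (235 mg at t=0 h): 235·exp(−0.09902·10) = 87.302 mg/L
Dose 2 (280 mg at t=3 h): 280·exp(−0.09902·7) = 140.000 mg/L
Dose 3 (310 mg at t=6 h): 310·exp(−0.09902·4) = 208.615 mg/L
Dose 4 (85 mg at t=9 h): 85·exp(−0.09902·1) = 76.987 mg/L
C(10) = 87.302 + 140.000 + 208.615 + 76.987 = 512.903 mg/L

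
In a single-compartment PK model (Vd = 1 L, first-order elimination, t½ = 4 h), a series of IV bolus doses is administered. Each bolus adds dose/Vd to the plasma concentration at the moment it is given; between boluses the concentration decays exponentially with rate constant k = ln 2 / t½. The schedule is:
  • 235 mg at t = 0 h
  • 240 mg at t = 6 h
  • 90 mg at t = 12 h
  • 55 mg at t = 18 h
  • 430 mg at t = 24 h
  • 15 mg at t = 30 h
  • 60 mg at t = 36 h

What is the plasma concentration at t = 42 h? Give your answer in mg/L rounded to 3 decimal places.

k = ln 2 / 4 = 0.17329 per h
Dose 1 (235 mg at t=0 h): 235·exp(−0.17329·42) = 0.162 mg/L
Dose 2 (240 mg at t=6 h): 240·exp(−0.17329·36) = 0.469 mg/L
Dose 3 (90 mg at t=12 h): 90·exp(−0.17329·30) = 0.497 mg/L
Dose 4 (55 mg at t=18 h): 55·exp(−0.17329·24) = 0.859 mg/L
Dose 5 (430 mg at t=24 h): 430·exp(−0.17329·18) = 19.003 mg/L
Dose 6 (15 mg at t=30 h): 15·exp(−0.17329·12) = 1.875 mg/L
Dose 7 (60 mg at t=36 h): 60·exp(−0.17329·6) = 21.213 mg/L
C(42) = 0.162 + 0.469 + 0.497 + 0.859 + 19.003 + 1.875 + 21.213 = 44.079 mg/L

44.079 mg/L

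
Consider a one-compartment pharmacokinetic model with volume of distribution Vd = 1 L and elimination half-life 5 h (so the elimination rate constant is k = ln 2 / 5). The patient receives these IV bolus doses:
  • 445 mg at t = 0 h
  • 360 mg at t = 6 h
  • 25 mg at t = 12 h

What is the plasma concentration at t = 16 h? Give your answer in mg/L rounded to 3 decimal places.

152.783 mg/L

k = ln 2 / 5 = 0.13863 per h
Dose 1 (445 mg at t=0 h): 445·exp(−0.13863·16) = 48.424 mg/L
Dose 2 (360 mg at t=6 h): 360·exp(−0.13863·10) = 90.000 mg/L
Dose 3 (25 mg at t=12 h): 25·exp(−0.13863·4) = 14.359 mg/L
C(16) = 48.424 + 90.000 + 14.359 = 152.783 mg/L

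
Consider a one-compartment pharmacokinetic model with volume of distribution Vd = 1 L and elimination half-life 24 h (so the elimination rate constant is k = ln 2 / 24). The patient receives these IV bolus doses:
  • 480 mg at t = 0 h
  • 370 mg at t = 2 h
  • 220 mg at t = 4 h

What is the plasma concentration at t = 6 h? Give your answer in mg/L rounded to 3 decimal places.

k = ln 2 / 24 = 0.02888 per h
Dose 1 (480 mg at t=0 h): 480·exp(−0.02888·6) = 403.630 mg/L
Dose 2 (370 mg at t=2 h): 370·exp(−0.02888·4) = 329.633 mg/L
Dose 3 (220 mg at t=4 h): 220·exp(−0.02888·2) = 207.652 mg/L
C(6) = 403.630 + 329.633 + 207.652 = 940.915 mg/L

940.915 mg/L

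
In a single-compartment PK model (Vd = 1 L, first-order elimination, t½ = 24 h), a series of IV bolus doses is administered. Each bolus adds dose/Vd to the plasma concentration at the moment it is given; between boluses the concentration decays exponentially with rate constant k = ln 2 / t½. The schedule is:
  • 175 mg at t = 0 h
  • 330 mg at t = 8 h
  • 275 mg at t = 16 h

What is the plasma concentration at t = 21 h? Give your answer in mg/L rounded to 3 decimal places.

k = ln 2 / 24 = 0.02888 per h
Dose 1 (175 mg at t=0 h): 175·exp(−0.02888·21) = 95.419 mg/L
Dose 2 (330 mg at t=8 h): 330·exp(−0.02888·13) = 226.702 mg/L
Dose 3 (275 mg at t=16 h): 275·exp(−0.02888·5) = 238.023 mg/L
C(21) = 95.419 + 226.702 + 238.023 = 560.144 mg/L

560.144 mg/L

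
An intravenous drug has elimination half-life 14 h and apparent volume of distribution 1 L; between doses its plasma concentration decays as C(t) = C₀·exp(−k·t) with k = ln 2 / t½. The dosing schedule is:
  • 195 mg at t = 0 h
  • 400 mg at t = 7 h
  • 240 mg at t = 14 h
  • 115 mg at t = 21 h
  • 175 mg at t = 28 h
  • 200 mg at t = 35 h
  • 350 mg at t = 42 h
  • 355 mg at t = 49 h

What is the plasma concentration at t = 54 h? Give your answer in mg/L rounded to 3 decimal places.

704.802 mg/L

k = ln 2 / 14 = 0.04951 per h
Dose 1 (195 mg at t=0 h): 195·exp(−0.04951·54) = 13.456 mg/L
Dose 2 (400 mg at t=7 h): 400·exp(−0.04951·47) = 39.035 mg/L
Dose 3 (240 mg at t=14 h): 240·exp(−0.04951·40) = 33.123 mg/L
Dose 4 (115 mg at t=21 h): 115·exp(−0.04951·33) = 22.445 mg/L
Dose 5 (175 mg at t=28 h): 175·exp(−0.04951·26) = 48.304 mg/L
Dose 6 (200 mg at t=35 h): 200·exp(−0.04951·19) = 78.071 mg/L
Dose 7 (350 mg at t=42 h): 350·exp(−0.04951·12) = 193.216 mg/L
Dose 8 (355 mg at t=49 h): 355·exp(−0.04951·5) = 277.152 mg/L
C(54) = 13.456 + 39.035 + 33.123 + 22.445 + 48.304 + 78.071 + 193.216 + 277.152 = 704.802 mg/L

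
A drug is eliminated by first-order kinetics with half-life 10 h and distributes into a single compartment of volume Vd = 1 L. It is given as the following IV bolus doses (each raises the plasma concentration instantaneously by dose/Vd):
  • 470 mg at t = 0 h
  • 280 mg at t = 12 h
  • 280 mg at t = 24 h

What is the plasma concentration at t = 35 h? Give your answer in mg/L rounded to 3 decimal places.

229.025 mg/L

k = ln 2 / 10 = 0.06931 per h
Dose 1 (470 mg at t=0 h): 470·exp(−0.06931·35) = 41.543 mg/L
Dose 2 (280 mg at t=12 h): 280·exp(−0.06931·23) = 56.858 mg/L
Dose 3 (280 mg at t=24 h): 280·exp(−0.06931·11) = 130.625 mg/L
C(35) = 41.543 + 56.858 + 130.625 = 229.025 mg/L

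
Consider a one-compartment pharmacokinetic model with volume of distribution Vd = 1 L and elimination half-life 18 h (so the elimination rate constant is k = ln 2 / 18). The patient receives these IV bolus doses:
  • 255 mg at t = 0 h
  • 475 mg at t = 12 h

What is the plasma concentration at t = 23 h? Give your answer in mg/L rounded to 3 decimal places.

416.149 mg/L

k = ln 2 / 18 = 0.03851 per h
Dose 1 (255 mg at t=0 h): 255·exp(−0.03851·23) = 105.170 mg/L
Dose 2 (475 mg at t=12 h): 475·exp(−0.03851·11) = 310.979 mg/L
C(23) = 105.170 + 310.979 = 416.149 mg/L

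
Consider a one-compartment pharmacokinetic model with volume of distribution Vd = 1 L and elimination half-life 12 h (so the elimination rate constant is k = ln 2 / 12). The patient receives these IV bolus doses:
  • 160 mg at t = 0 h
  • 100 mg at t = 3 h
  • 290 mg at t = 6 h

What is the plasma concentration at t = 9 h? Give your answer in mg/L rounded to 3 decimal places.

409.707 mg/L

k = ln 2 / 12 = 0.05776 per h
Dose 1 (160 mg at t=0 h): 160·exp(−0.05776·9) = 95.137 mg/L
Dose 2 (100 mg at t=3 h): 100·exp(−0.05776·6) = 70.711 mg/L
Dose 3 (290 mg at t=6 h): 290·exp(−0.05776·3) = 243.860 mg/L
C(9) = 95.137 + 70.711 + 243.860 = 409.707 mg/L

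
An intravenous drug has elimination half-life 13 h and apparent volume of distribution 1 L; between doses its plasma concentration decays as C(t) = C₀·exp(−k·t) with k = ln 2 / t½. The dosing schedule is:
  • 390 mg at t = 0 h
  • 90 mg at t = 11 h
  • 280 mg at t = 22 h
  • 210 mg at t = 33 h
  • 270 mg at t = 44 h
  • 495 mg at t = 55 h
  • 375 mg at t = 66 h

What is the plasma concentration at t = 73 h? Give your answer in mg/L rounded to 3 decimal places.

k = ln 2 / 13 = 0.05332 per h
Dose 1 (390 mg at t=0 h): 390·exp(−0.05332·73) = 7.955 mg/L
Dose 2 (90 mg at t=11 h): 90·exp(−0.05332·62) = 3.300 mg/L
Dose 3 (280 mg at t=22 h): 280·exp(−0.05332·51) = 18.458 mg/L
Dose 4 (210 mg at t=33 h): 210·exp(−0.05332·40) = 24.887 mg/L
Dose 5 (270 mg at t=44 h): 270·exp(−0.05332·29) = 57.522 mg/L
Dose 6 (495 mg at t=55 h): 495·exp(−0.05332·18) = 189.581 mg/L
Dose 7 (375 mg at t=66 h): 375·exp(−0.05332·7) = 258.189 mg/L
C(73) = 7.955 + 3.300 + 18.458 + 24.887 + 57.522 + 189.581 + 258.189 = 559.894 mg/L

559.894 mg/L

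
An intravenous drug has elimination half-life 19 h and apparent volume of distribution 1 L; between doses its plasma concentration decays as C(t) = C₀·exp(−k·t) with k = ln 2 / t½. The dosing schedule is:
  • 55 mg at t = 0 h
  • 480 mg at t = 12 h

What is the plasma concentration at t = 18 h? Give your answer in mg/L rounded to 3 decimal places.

414.159 mg/L

k = ln 2 / 19 = 0.03648 per h
Dose 1 (55 mg at t=0 h): 55·exp(−0.03648·18) = 28.522 mg/L
Dose 2 (480 mg at t=12 h): 480·exp(−0.03648·6) = 385.637 mg/L
C(18) = 28.522 + 385.637 = 414.159 mg/L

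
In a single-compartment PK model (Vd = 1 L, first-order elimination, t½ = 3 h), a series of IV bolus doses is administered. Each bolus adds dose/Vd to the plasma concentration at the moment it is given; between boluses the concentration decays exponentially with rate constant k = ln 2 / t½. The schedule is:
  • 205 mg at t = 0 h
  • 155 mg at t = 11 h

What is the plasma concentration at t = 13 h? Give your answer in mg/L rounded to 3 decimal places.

k = ln 2 / 3 = 0.23105 per h
Dose 1 (205 mg at t=0 h): 205·exp(−0.23105·13) = 10.169 mg/L
Dose 2 (155 mg at t=11 h): 155·exp(−0.23105·2) = 97.644 mg/L
C(13) = 10.169 + 97.644 = 107.813 mg/L

107.813 mg/L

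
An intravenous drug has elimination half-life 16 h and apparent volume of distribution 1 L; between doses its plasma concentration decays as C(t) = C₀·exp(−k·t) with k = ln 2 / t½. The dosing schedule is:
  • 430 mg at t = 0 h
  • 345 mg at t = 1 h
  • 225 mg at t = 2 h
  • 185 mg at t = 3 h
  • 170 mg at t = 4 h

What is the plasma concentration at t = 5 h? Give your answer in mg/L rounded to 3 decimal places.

1166.381 mg/L

k = ln 2 / 16 = 0.04332 per h
Dose 1 (430 mg at t=0 h): 430·exp(−0.04332·5) = 346.255 mg/L
Dose 2 (345 mg at t=1 h): 345·exp(−0.04332·4) = 290.109 mg/L
Dose 3 (225 mg at t=2 h): 225·exp(−0.04332·3) = 197.578 mg/L
Dose 4 (185 mg at t=3 h): 185·exp(−0.04332·2) = 169.646 mg/L
Dose 5 (170 mg at t=4 h): 170·exp(−0.04332·1) = 162.793 mg/L
C(5) = 346.255 + 290.109 + 197.578 + 169.646 + 162.793 = 1166.381 mg/L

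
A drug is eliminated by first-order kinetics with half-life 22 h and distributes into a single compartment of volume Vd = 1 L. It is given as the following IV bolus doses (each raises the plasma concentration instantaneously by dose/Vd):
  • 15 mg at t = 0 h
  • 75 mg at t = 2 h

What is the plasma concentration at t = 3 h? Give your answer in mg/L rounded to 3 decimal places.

86.321 mg/L

k = ln 2 / 22 = 0.03151 per h
Dose 1 (15 mg at t=0 h): 15·exp(−0.03151·3) = 13.647 mg/L
Dose 2 (75 mg at t=2 h): 75·exp(−0.03151·1) = 72.674 mg/L
C(3) = 13.647 + 72.674 = 86.321 mg/L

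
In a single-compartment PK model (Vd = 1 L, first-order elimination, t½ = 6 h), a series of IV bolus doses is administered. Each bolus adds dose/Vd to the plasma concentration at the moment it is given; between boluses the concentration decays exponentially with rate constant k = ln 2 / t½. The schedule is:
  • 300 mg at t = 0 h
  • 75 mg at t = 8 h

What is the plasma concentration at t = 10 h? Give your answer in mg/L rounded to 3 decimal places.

k = ln 2 / 6 = 0.11552 per h
Dose 1 (300 mg at t=0 h): 300·exp(−0.11552·10) = 94.494 mg/L
Dose 2 (75 mg at t=8 h): 75·exp(−0.11552·2) = 59.528 mg/L
C(10) = 94.494 + 59.528 = 154.022 mg/L

154.022 mg/L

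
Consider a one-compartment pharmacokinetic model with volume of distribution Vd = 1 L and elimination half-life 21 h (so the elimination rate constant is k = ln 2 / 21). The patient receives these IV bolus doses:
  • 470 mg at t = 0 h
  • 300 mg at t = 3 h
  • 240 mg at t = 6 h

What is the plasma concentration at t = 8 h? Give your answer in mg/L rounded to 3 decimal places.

k = ln 2 / 21 = 0.03301 per h
Dose 1 (470 mg at t=0 h): 470·exp(−0.03301·8) = 360.927 mg/L
Dose 2 (300 mg at t=3 h): 300·exp(−0.03301·5) = 254.359 mg/L
Dose 3 (240 mg at t=6 h): 240·exp(−0.03301·2) = 224.668 mg/L
C(8) = 360.927 + 254.359 + 224.668 = 839.955 mg/L

839.955 mg/L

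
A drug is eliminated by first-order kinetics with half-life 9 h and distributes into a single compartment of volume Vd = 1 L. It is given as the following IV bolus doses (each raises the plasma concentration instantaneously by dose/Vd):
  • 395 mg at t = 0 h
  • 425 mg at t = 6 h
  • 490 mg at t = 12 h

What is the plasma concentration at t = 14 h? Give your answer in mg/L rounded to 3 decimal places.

783.940 mg/L

k = ln 2 / 9 = 0.07702 per h
Dose 1 (395 mg at t=0 h): 395·exp(−0.07702·14) = 134.378 mg/L
Dose 2 (425 mg at t=6 h): 425·exp(−0.07702·8) = 229.513 mg/L
Dose 3 (490 mg at t=12 h): 490·exp(−0.07702·2) = 420.050 mg/L
C(14) = 134.378 + 229.513 + 420.050 = 783.940 mg/L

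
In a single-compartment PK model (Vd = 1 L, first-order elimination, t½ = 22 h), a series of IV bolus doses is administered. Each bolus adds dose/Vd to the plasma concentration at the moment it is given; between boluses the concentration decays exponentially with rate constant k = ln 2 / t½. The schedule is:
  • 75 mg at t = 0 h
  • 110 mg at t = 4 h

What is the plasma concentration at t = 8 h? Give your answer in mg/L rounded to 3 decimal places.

k = ln 2 / 22 = 0.03151 per h
Dose 1 (75 mg at t=0 h): 75·exp(−0.03151·8) = 58.290 mg/L
Dose 2 (110 mg at t=4 h): 110·exp(−0.03151·4) = 96.975 mg/L
C(8) = 58.290 + 96.975 = 155.265 mg/L

155.265 mg/L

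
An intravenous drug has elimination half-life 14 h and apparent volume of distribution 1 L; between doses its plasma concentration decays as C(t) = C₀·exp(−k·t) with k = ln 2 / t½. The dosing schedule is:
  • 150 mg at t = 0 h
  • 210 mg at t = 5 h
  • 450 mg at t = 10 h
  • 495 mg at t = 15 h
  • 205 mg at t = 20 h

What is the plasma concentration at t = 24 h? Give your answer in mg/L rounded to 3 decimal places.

837.876 mg/L

k = ln 2 / 14 = 0.04951 per h
Dose 1 (150 mg at t=0 h): 150·exp(−0.04951·24) = 45.713 mg/L
Dose 2 (210 mg at t=5 h): 210·exp(−0.04951·19) = 81.974 mg/L
Dose 3 (450 mg at t=10 h): 450·exp(−0.04951·14) = 225.000 mg/L
Dose 4 (495 mg at t=15 h): 495·exp(−0.04951·9) = 317.019 mg/L
Dose 5 (205 mg at t=20 h): 205·exp(−0.04951·4) = 168.169 mg/L
C(24) = 45.713 + 81.974 + 225.000 + 317.019 + 168.169 = 837.876 mg/L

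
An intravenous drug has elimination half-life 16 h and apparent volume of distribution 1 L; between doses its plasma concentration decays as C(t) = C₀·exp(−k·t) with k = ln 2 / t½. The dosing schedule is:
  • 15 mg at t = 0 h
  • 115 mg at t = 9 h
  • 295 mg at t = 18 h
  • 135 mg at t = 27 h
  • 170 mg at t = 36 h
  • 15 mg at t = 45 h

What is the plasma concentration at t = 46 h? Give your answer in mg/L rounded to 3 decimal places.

k = ln 2 / 16 = 0.04332 per h
Dose 1 (15 mg at t=0 h): 15·exp(−0.04332·46) = 2.045 mg/L
Dose 2 (115 mg at t=9 h): 115·exp(−0.04332·37) = 23.151 mg/L
Dose 3 (295 mg at t=18 h): 295·exp(−0.04332·28) = 87.704 mg/L
Dose 4 (135 mg at t=27 h): 135·exp(−0.04332·19) = 59.274 mg/L
Dose 5 (170 mg at t=36 h): 170·exp(−0.04332·10) = 110.231 mg/L
Dose 6 (15 mg at t=45 h): 15·exp(−0.04332·1) = 14.364 mg/L
C(46) = 2.045 + 23.151 + 87.704 + 59.274 + 110.231 + 14.364 = 296.768 mg/L

296.768 mg/L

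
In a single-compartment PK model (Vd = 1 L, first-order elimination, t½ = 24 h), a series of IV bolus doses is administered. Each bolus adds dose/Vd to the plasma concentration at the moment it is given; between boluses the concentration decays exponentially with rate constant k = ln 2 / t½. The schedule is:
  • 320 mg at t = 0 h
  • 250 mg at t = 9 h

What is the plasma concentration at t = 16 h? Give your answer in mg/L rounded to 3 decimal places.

405.827 mg/L

k = ln 2 / 24 = 0.02888 per h
Dose 1 (320 mg at t=0 h): 320·exp(−0.02888·16) = 201.587 mg/L
Dose 2 (250 mg at t=9 h): 250·exp(−0.02888·7) = 204.239 mg/L
C(16) = 201.587 + 204.239 = 405.827 mg/L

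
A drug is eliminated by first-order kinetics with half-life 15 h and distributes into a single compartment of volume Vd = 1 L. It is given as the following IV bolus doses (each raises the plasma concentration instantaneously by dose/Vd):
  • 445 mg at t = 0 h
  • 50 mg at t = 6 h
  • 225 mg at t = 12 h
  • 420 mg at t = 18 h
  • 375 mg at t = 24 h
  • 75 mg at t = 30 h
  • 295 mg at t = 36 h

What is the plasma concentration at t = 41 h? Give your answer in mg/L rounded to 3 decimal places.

k = ln 2 / 15 = 0.04621 per h
Dose 1 (445 mg at t=0 h): 445·exp(−0.04621·41) = 66.918 mg/L
Dose 2 (50 mg at t=6 h): 50·exp(−0.04621·35) = 9.921 mg/L
Dose 3 (225 mg at t=12 h): 225·exp(−0.04621·29) = 58.910 mg/L
Dose 4 (420 mg at t=18 h): 420·exp(−0.04621·23) = 145.101 mg/L
Dose 5 (375 mg at t=24 h): 375·exp(−0.04621·17) = 170.948 mg/L
Dose 6 (75 mg at t=30 h): 75·exp(−0.04621·11) = 45.113 mg/L
Dose 7 (295 mg at t=36 h): 295·exp(−0.04621·5) = 234.142 mg/L
C(41) = 66.918 + 9.921 + 58.910 + 145.101 + 170.948 + 45.113 + 234.142 = 731.054 mg/L

731.054 mg/L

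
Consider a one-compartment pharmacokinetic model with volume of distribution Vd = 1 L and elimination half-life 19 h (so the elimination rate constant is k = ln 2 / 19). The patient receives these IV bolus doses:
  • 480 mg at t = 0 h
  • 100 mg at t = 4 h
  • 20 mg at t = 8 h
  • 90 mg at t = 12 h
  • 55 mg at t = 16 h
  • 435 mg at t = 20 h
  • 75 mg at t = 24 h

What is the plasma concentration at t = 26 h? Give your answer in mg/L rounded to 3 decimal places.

k = ln 2 / 19 = 0.03648 per h
Dose 1 (480 mg at t=0 h): 480·exp(−0.03648·26) = 185.911 mg/L
Dose 2 (100 mg at t=4 h): 100·exp(−0.03648·22) = 44.817 mg/L
Dose 3 (20 mg at t=8 h): 20·exp(−0.03648·18) = 10.372 mg/L
Dose 4 (90 mg at t=12 h): 90·exp(−0.03648·14) = 54.005 mg/L
Dose 5 (55 mg at t=16 h): 55·exp(−0.03648·10) = 38.188 mg/L
Dose 6 (435 mg at t=20 h): 435·exp(−0.03648·6) = 349.484 mg/L
Dose 7 (75 mg at t=24 h): 75·exp(−0.03648·2) = 69.723 mg/L
C(26) = 185.911 + 44.817 + 10.372 + 54.005 + 38.188 + 349.484 + 69.723 = 752.498 mg/L

752.498 mg/L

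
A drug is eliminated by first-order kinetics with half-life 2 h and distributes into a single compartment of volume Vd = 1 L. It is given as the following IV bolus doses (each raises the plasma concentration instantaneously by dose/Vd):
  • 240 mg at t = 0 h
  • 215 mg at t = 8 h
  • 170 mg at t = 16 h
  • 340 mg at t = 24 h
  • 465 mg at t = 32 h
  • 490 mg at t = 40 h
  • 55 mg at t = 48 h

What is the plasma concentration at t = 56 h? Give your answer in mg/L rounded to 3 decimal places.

5.470 mg/L

k = ln 2 / 2 = 0.34657 per h
Dose 1 (240 mg at t=0 h): 240·exp(−0.34657·56) = 0.000 mg/L
Dose 2 (215 mg at t=8 h): 215·exp(−0.34657·48) = 0.000 mg/L
Dose 3 (170 mg at t=16 h): 170·exp(−0.34657·40) = 0.000 mg/L
Dose 4 (340 mg at t=24 h): 340·exp(−0.34657·32) = 0.005 mg/L
Dose 5 (465 mg at t=32 h): 465·exp(−0.34657·24) = 0.114 mg/L
Dose 6 (490 mg at t=40 h): 490·exp(−0.34657·16) = 1.914 mg/L
Dose 7 (55 mg at t=48 h): 55·exp(−0.34657·8) = 3.438 mg/L
C(56) = 0.000 + 0.000 + 0.000 + 0.005 + 0.114 + 1.914 + 3.438 = 5.470 mg/L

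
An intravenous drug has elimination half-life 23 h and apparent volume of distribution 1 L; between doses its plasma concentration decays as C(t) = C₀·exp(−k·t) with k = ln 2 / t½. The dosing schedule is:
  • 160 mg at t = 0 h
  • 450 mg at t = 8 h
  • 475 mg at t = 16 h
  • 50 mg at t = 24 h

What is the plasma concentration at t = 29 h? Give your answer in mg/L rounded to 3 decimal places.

669.782 mg/L

k = ln 2 / 23 = 0.03014 per h
Dose 1 (160 mg at t=0 h): 160·exp(−0.03014·29) = 66.767 mg/L
Dose 2 (450 mg at t=8 h): 450·exp(−0.03014·21) = 238.979 mg/L
Dose 3 (475 mg at t=16 h): 475·exp(−0.03014·13) = 321.030 mg/L
Dose 4 (50 mg at t=24 h): 50·exp(−0.03014·5) = 43.006 mg/L
C(29) = 66.767 + 238.979 + 321.030 + 43.006 = 669.782 mg/L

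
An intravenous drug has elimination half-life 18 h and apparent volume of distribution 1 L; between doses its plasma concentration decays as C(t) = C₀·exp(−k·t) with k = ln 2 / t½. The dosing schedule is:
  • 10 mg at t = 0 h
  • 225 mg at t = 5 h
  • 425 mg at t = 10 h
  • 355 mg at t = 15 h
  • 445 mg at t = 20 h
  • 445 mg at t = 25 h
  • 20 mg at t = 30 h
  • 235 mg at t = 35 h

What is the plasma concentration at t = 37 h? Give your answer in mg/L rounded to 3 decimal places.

k = ln 2 / 18 = 0.03851 per h
Dose 1 (10 mg at t=0 h): 10·exp(−0.03851·37) = 2.406 mg/L
Dose 2 (225 mg at t=5 h): 225·exp(−0.03851·32) = 65.617 mg/L
Dose 3 (425 mg at t=10 h): 425·exp(−0.03851·27) = 150.260 mg/L
Dose 4 (355 mg at t=15 h): 355·exp(−0.03851·22) = 152.161 mg/L
Dose 5 (445 mg at t=20 h): 445·exp(−0.03851·17) = 231.235 mg/L
Dose 6 (445 mg at t=25 h): 445·exp(−0.03851·12) = 280.332 mg/L
Dose 7 (20 mg at t=30 h): 20·exp(−0.03851·7) = 15.274 mg/L
Dose 8 (235 mg at t=35 h): 235·exp(−0.03851·2) = 217.581 mg/L
C(37) = 2.406 + 65.617 + 150.260 + 152.161 + 231.235 + 280.332 + 15.274 + 217.581 = 1114.866 mg/L

1114.866 mg/L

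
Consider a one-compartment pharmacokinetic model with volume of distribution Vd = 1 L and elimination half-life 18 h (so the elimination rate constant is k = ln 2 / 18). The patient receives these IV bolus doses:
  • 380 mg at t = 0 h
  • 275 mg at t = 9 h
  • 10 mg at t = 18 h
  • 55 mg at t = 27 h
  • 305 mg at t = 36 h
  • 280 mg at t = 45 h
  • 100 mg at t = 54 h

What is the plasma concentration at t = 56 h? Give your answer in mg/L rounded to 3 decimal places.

526.405 mg/L

k = ln 2 / 18 = 0.03851 per h
Dose 1 (380 mg at t=0 h): 380·exp(−0.03851·56) = 43.979 mg/L
Dose 2 (275 mg at t=9 h): 275·exp(−0.03851·47) = 45.010 mg/L
Dose 3 (10 mg at t=18 h): 10·exp(−0.03851·38) = 2.315 mg/L
Dose 4 (55 mg at t=27 h): 55·exp(−0.03851·29) = 18.004 mg/L
Dose 5 (305 mg at t=36 h): 305·exp(−0.03851·20) = 141.196 mg/L
Dose 6 (280 mg at t=45 h): 280·exp(−0.03851·11) = 183.314 mg/L
Dose 7 (100 mg at t=54 h): 100·exp(−0.03851·2) = 92.587 mg/L
C(56) = 43.979 + 45.010 + 2.315 + 18.004 + 141.196 + 183.314 + 92.587 = 526.405 mg/L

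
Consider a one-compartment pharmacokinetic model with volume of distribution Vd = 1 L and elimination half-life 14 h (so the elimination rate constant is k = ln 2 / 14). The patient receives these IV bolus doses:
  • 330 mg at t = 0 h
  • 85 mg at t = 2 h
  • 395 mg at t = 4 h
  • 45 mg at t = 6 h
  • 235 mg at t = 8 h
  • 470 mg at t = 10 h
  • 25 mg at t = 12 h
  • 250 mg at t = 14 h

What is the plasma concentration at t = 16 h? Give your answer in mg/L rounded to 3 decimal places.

1191.721 mg/L

k = ln 2 / 14 = 0.04951 per h
Dose 1 (330 mg at t=0 h): 330·exp(−0.04951·16) = 149.444 mg/L
Dose 2 (85 mg at t=2 h): 85·exp(−0.04951·14) = 42.500 mg/L
Dose 3 (395 mg at t=4 h): 395·exp(−0.04951·12) = 218.058 mg/L
Dose 4 (45 mg at t=6 h): 45·exp(−0.04951·10) = 27.428 mg/L
Dose 5 (235 mg at t=8 h): 235·exp(−0.04951·8) = 158.143 mg/L
Dose 6 (470 mg at t=10 h): 470·exp(−0.04951·6) = 349.209 mg/L
Dose 7 (25 mg at t=12 h): 25·exp(−0.04951·4) = 20.508 mg/L
Dose 8 (250 mg at t=14 h): 250·exp(−0.04951·2) = 226.431 mg/L
C(16) = 149.444 + 42.500 + 218.058 + 27.428 + 158.143 + 349.209 + 20.508 + 226.431 = 1191.721 mg/L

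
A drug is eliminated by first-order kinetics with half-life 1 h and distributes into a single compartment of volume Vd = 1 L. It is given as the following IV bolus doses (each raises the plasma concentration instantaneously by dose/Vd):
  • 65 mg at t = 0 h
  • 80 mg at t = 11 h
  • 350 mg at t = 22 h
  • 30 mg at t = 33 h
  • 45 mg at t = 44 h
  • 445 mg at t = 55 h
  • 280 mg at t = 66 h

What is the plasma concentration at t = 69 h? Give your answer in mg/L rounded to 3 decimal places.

k = ln 2 / 1 = 0.69315 per h
Dose 1 (65 mg at t=0 h): 65·exp(−0.69315·69) = 0.000 mg/L
Dose 2 (80 mg at t=11 h): 80·exp(−0.69315·58) = 0.000 mg/L
Dose 3 (350 mg at t=22 h): 350·exp(−0.69315·47) = 0.000 mg/L
Dose 4 (30 mg at t=33 h): 30·exp(−0.69315·36) = 0.000 mg/L
Dose 5 (45 mg at t=44 h): 45·exp(−0.69315·25) = 0.000 mg/L
Dose 6 (445 mg at t=55 h): 445·exp(−0.69315·14) = 0.027 mg/L
Dose 7 (280 mg at t=66 h): 280·exp(−0.69315·3) = 35.000 mg/L
C(69) = 0.000 + 0.000 + 0.000 + 0.000 + 0.000 + 0.027 + 35.000 = 35.027 mg/L

35.027 mg/L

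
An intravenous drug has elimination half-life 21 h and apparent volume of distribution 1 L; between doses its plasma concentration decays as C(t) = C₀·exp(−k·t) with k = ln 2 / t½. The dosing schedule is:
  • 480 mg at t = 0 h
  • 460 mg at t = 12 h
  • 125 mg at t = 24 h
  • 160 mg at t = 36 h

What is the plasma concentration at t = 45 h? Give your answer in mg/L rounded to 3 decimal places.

k = ln 2 / 21 = 0.03301 per h
Dose 1 (480 mg at t=0 h): 480·exp(−0.03301·45) = 108.687 mg/L
Dose 2 (460 mg at t=12 h): 460·exp(−0.03301·33) = 154.779 mg/L
Dose 3 (125 mg at t=24 h): 125·exp(−0.03301·21) = 62.500 mg/L
Dose 4 (160 mg at t=36 h): 160·exp(−0.03301·9) = 118.880 mg/L
C(45) = 108.687 + 154.779 + 62.500 + 118.880 = 444.845 mg/L

444.845 mg/L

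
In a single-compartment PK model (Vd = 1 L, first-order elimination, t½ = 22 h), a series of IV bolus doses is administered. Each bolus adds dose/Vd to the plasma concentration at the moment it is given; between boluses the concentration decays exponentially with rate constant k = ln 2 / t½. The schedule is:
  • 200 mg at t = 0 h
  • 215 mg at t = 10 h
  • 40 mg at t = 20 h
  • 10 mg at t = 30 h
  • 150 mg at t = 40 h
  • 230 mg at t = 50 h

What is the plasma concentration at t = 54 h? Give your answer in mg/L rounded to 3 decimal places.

407.901 mg/L

k = ln 2 / 22 = 0.03151 per h
Dose 1 (200 mg at t=0 h): 200·exp(−0.03151·54) = 36.487 mg/L
Dose 2 (215 mg at t=10 h): 215·exp(−0.03151·44) = 53.750 mg/L
Dose 3 (40 mg at t=20 h): 40·exp(−0.03151·34) = 13.704 mg/L
Dose 4 (10 mg at t=30 h): 10·exp(−0.03151·24) = 4.695 mg/L
Dose 5 (150 mg at t=40 h): 150·exp(−0.03151·14) = 96.500 mg/L
Dose 6 (230 mg at t=50 h): 230·exp(−0.03151·4) = 202.766 mg/L
C(54) = 36.487 + 53.750 + 13.704 + 4.695 + 96.500 + 202.766 = 407.901 mg/L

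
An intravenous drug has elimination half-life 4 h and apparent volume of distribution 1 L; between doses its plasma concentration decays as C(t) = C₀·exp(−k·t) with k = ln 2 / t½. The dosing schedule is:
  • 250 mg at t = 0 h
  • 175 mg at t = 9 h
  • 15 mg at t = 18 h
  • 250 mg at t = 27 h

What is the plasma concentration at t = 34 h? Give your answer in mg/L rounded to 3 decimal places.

k = ln 2 / 4 = 0.17329 per h
Dose 1 (250 mg at t=0 h): 250·exp(−0.17329·34) = 0.691 mg/L
Dose 2 (175 mg at t=9 h): 175·exp(−0.17329·25) = 2.299 mg/L
Dose 3 (15 mg at t=18 h): 15·exp(−0.17329·16) = 0.938 mg/L
Dose 4 (250 mg at t=27 h): 250·exp(−0.17329·7) = 74.325 mg/L
C(34) = 0.691 + 2.299 + 0.938 + 74.325 = 78.253 mg/L

78.253 mg/L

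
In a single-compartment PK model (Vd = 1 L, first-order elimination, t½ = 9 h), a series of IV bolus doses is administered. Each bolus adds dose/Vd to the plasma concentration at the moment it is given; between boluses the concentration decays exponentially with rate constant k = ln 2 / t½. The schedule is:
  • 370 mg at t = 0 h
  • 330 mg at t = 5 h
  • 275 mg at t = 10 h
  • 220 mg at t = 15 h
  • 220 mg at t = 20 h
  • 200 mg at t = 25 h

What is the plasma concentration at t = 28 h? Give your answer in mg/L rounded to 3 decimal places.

k = ln 2 / 9 = 0.07702 per h
Dose 1 (370 mg at t=0 h): 370·exp(−0.07702·28) = 42.822 mg/L
Dose 2 (330 mg at t=5 h): 330·exp(−0.07702·23) = 56.133 mg/L
Dose 3 (275 mg at t=10 h): 275·exp(−0.07702·18) = 68.750 mg/L
Dose 4 (220 mg at t=15 h): 220·exp(−0.07702·13) = 80.835 mg/L
Dose 5 (220 mg at t=20 h): 220·exp(−0.07702·8) = 118.807 mg/L
Dose 6 (200 mg at t=25 h): 200·exp(−0.07702·3) = 158.740 mg/L
C(28) = 42.822 + 56.133 + 68.750 + 80.835 + 118.807 + 158.740 = 526.086 mg/L

526.086 mg/L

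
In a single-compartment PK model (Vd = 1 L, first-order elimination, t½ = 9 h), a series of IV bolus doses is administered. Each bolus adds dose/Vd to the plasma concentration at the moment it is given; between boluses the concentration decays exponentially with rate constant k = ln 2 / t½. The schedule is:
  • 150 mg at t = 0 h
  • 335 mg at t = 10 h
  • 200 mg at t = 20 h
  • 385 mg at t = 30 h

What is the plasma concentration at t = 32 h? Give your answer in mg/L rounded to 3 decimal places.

483.712 mg/L

k = ln 2 / 9 = 0.07702 per h
Dose 1 (150 mg at t=0 h): 150·exp(−0.07702·32) = 12.757 mg/L
Dose 2 (335 mg at t=10 h): 335·exp(−0.07702·22) = 61.545 mg/L
Dose 3 (200 mg at t=20 h): 200·exp(−0.07702·12) = 79.370 mg/L
Dose 4 (385 mg at t=30 h): 385·exp(−0.07702·2) = 330.039 mg/L
C(32) = 12.757 + 61.545 + 79.370 + 330.039 = 483.712 mg/L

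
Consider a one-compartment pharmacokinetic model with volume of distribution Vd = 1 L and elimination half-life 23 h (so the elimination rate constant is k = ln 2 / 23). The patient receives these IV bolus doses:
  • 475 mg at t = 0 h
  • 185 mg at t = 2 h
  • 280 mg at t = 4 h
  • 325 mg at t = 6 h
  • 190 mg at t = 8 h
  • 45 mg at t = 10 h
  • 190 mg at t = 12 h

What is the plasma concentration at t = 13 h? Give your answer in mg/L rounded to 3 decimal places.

1319.394 mg/L

k = ln 2 / 23 = 0.03014 per h
Dose 1 (475 mg at t=0 h): 475·exp(−0.03014·13) = 321.030 mg/L
Dose 2 (185 mg at t=2 h): 185·exp(−0.03014·11) = 132.801 mg/L
Dose 3 (280 mg at t=4 h): 280·exp(−0.03014·9) = 213.483 mg/L
Dose 4 (325 mg at t=6 h): 325·exp(−0.03014·7) = 263.188 mg/L
Dose 5 (190 mg at t=8 h): 190·exp(−0.03014·5) = 163.423 mg/L
Dose 6 (45 mg at t=10 h): 45·exp(−0.03014·3) = 41.110 mg/L
Dose 7 (190 mg at t=12 h): 190·exp(−0.03014·1) = 184.359 mg/L
C(13) = 321.030 + 132.801 + 213.483 + 263.188 + 163.423 + 41.110 + 184.359 = 1319.394 mg/L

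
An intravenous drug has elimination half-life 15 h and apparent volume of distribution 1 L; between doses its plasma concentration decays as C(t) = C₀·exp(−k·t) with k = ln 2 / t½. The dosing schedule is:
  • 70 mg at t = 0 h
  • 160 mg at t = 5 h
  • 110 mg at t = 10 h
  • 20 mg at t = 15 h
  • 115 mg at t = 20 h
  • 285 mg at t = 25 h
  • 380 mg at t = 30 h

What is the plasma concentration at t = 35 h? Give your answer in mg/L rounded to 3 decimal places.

635.120 mg/L

k = ln 2 / 15 = 0.04621 per h
Dose 1 (70 mg at t=0 h): 70·exp(−0.04621·35) = 13.890 mg/L
Dose 2 (160 mg at t=5 h): 160·exp(−0.04621·30) = 40.000 mg/L
Dose 3 (110 mg at t=10 h): 110·exp(−0.04621·25) = 34.648 mg/L
Dose 4 (20 mg at t=15 h): 20·exp(−0.04621·20) = 7.937 mg/L
Dose 5 (115 mg at t=20 h): 115·exp(−0.04621·15) = 57.500 mg/L
Dose 6 (285 mg at t=25 h): 285·exp(−0.04621·10) = 179.539 mg/L
Dose 7 (380 mg at t=30 h): 380·exp(−0.04621·5) = 301.606 mg/L
C(35) = 13.890 + 40.000 + 34.648 + 7.937 + 57.500 + 179.539 + 301.606 = 635.120 mg/L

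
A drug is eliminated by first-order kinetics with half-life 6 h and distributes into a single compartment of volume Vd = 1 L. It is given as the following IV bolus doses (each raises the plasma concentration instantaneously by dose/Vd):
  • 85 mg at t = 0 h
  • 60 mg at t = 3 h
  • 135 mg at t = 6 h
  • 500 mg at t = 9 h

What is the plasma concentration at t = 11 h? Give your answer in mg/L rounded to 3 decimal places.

520.280 mg/L

k = ln 2 / 6 = 0.11552 per h
Dose 1 (85 mg at t=0 h): 85·exp(−0.11552·11) = 23.852 mg/L
Dose 2 (60 mg at t=3 h): 60·exp(−0.11552·8) = 23.811 mg/L
Dose 3 (135 mg at t=6 h): 135·exp(−0.11552·5) = 75.766 mg/L
Dose 4 (500 mg at t=9 h): 500·exp(−0.11552·2) = 396.850 mg/L
C(11) = 23.852 + 23.811 + 75.766 + 396.850 = 520.280 mg/L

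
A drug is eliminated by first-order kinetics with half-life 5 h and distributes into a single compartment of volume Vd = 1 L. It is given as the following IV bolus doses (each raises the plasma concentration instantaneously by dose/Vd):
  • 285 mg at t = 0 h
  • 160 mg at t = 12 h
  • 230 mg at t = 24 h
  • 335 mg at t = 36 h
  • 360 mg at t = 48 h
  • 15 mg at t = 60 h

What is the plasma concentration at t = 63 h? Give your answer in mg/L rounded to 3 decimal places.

k = ln 2 / 5 = 0.13863 per h
Dose 1 (285 mg at t=0 h): 285·exp(−0.13863·63) = 0.046 mg/L
Dose 2 (160 mg at t=12 h): 160·exp(−0.13863·51) = 0.136 mg/L
Dose 3 (230 mg at t=24 h): 230·exp(−0.13863·39) = 1.032 mg/L
Dose 4 (335 mg at t=36 h): 335·exp(−0.13863·27) = 7.934 mg/L
Dose 5 (360 mg at t=48 h): 360·exp(−0.13863·15) = 45.000 mg/L
Dose 6 (15 mg at t=60 h): 15·exp(−0.13863·3) = 9.896 mg/L
C(63) = 0.046 + 0.136 + 1.032 + 7.934 + 45.000 + 9.896 = 64.044 mg/L

64.044 mg/L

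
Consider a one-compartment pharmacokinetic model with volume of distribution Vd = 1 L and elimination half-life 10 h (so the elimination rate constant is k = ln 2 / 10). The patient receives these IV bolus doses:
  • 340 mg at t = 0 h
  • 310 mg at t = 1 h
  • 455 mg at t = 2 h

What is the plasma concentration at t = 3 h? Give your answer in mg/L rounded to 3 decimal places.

970.567 mg/L

k = ln 2 / 10 = 0.06931 per h
Dose 1 (340 mg at t=0 h): 340·exp(−0.06931·3) = 276.166 mg/L
Dose 2 (310 mg at t=1 h): 310·exp(−0.06931·2) = 269.871 mg/L
Dose 3 (455 mg at t=2 h): 455·exp(−0.06931·1) = 424.530 mg/L
C(3) = 276.166 + 269.871 + 424.530 = 970.567 mg/L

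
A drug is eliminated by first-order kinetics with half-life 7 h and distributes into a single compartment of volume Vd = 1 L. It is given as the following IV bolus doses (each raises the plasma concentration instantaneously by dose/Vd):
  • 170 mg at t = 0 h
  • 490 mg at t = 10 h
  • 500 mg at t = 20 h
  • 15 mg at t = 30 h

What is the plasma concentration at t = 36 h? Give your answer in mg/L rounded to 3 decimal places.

152.967 mg/L

k = ln 2 / 7 = 0.09902 per h
Dose 1 (170 mg at t=0 h): 170·exp(−0.09902·36) = 4.812 mg/L
Dose 2 (490 mg at t=10 h): 490·exp(−0.09902·26) = 37.332 mg/L
Dose 3 (500 mg at t=20 h): 500·exp(−0.09902·16) = 102.542 mg/L
Dose 4 (15 mg at t=30 h): 15·exp(−0.09902·6) = 8.281 mg/L
C(36) = 4.812 + 37.332 + 102.542 + 8.281 = 152.967 mg/L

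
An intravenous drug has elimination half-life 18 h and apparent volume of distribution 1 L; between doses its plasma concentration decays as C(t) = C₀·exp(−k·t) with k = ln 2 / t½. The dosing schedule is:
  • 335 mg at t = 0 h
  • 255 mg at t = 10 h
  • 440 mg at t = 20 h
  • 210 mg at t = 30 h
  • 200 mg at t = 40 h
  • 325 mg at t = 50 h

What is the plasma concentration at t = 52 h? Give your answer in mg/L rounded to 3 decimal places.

741.056 mg/L

k = ln 2 / 18 = 0.03851 per h
Dose 1 (335 mg at t=0 h): 335·exp(−0.03851·52) = 45.228 mg/L
Dose 2 (255 mg at t=10 h): 255·exp(−0.03851·42) = 50.598 mg/L
Dose 3 (440 mg at t=20 h): 440·exp(−0.03851·32) = 128.318 mg/L
Dose 4 (210 mg at t=30 h): 210·exp(−0.03851·22) = 90.011 mg/L
Dose 5 (200 mg at t=40 h): 200·exp(−0.03851·12) = 125.992 mg/L
Dose 6 (325 mg at t=50 h): 325·exp(−0.03851·2) = 300.909 mg/L
C(52) = 45.228 + 50.598 + 128.318 + 90.011 + 125.992 + 300.909 = 741.056 mg/L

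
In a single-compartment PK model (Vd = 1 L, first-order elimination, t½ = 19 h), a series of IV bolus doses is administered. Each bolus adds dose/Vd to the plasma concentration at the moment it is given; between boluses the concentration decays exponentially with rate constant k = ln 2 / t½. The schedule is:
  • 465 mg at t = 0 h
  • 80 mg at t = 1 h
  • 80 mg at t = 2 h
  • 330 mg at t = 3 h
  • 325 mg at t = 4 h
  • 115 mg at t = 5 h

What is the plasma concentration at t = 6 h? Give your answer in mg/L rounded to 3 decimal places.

1218.186 mg/L

k = ln 2 / 19 = 0.03648 per h
Dose 1 (465 mg at t=0 h): 465·exp(−0.03648·6) = 373.586 mg/L
Dose 2 (80 mg at t=1 h): 80·exp(−0.03648·5) = 66.661 mg/L
Dose 3 (80 mg at t=2 h): 80·exp(−0.03648·4) = 69.138 mg/L
Dose 4 (330 mg at t=3 h): 330·exp(−0.03648·3) = 295.790 mg/L
Dose 5 (325 mg at t=4 h): 325·exp(−0.03648·2) = 302.131 mg/L
Dose 6 (115 mg at t=5 h): 115·exp(−0.03648·1) = 110.880 mg/L
C(6) = 373.586 + 66.661 + 69.138 + 295.790 + 302.131 + 110.880 = 1218.186 mg/L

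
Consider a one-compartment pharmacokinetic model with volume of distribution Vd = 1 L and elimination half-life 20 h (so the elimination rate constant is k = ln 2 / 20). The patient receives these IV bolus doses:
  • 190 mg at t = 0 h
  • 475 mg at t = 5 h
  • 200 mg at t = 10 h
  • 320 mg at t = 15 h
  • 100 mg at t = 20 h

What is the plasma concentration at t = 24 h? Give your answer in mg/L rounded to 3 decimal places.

773.001 mg/L

k = ln 2 / 20 = 0.03466 per h
Dose 1 (190 mg at t=0 h): 190·exp(−0.03466·24) = 82.702 mg/L
Dose 2 (475 mg at t=5 h): 475·exp(−0.03466·19) = 245.875 mg/L
Dose 3 (200 mg at t=10 h): 200·exp(−0.03466·14) = 123.114 mg/L
Dose 4 (320 mg at t=15 h): 320·exp(−0.03466·9) = 234.254 mg/L
Dose 5 (100 mg at t=20 h): 100·exp(−0.03466·4) = 87.055 mg/L
C(24) = 82.702 + 245.875 + 123.114 + 234.254 + 87.055 = 773.001 mg/L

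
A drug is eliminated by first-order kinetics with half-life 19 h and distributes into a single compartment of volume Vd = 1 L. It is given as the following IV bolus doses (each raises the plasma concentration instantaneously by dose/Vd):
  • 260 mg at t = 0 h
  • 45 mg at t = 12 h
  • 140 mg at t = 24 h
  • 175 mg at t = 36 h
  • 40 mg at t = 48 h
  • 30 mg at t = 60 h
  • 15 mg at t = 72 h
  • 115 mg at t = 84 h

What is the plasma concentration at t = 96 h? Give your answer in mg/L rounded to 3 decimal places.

k = ln 2 / 19 = 0.03648 per h
Dose 1 (260 mg at t=0 h): 260·exp(−0.03648·96) = 7.834 mg/L
Dose 2 (45 mg at t=12 h): 45·exp(−0.03648·84) = 2.101 mg/L
Dose 3 (140 mg at t=24 h): 140·exp(−0.03648·72) = 10.125 mg/L
Dose 4 (175 mg at t=36 h): 175·exp(−0.03648·60) = 19.607 mg/L
Dose 5 (40 mg at t=48 h): 40·exp(−0.03648·48) = 6.943 mg/L
Dose 6 (30 mg at t=60 h): 30·exp(−0.03648·36) = 8.068 mg/L
Dose 7 (15 mg at t=72 h): 15·exp(−0.03648·24) = 6.249 mg/L
Dose 8 (115 mg at t=84 h): 115·exp(−0.03648·12) = 74.229 mg/L
C(96) = 7.834 + 2.101 + 10.125 + 19.607 + 6.943 + 8.068 + 6.249 + 74.229 = 135.156 mg/L

135.156 mg/L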